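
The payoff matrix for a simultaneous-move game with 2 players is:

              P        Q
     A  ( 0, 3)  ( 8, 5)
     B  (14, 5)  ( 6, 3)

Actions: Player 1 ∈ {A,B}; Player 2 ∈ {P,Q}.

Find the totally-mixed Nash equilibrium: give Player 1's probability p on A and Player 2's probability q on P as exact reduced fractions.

(p,q) = (1/2, 1/8)

P1 indiff ⇒ q·0+(1-q)·8 = q·14+(1-q)·6 ⇒ q(-14) = (1-q)(-2) ⇒ q = 1/8
P2 indiff ⇒ p·3+(1-p)·5 = p·5+(1-p)·3 ⇒ p(-2) = (1-p)(-2) ⇒ p = 1/2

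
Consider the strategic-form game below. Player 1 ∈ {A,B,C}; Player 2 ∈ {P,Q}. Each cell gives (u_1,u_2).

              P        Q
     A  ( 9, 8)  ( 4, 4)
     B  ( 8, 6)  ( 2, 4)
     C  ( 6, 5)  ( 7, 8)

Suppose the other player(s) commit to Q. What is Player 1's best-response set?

BR_1 = {C}

u_1(A vs Q) = 4
u_1(B vs Q) = 2
u_1(C vs Q) = 7
max payoff 7 at {C}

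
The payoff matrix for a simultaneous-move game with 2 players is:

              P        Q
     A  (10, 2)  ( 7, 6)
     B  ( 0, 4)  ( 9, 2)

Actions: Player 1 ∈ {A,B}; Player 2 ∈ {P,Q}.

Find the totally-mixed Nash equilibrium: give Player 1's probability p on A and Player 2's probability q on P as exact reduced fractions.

P1 mixes 1/3 on A; P2 mixes 1/6 on P

P1 indiff ⇒ q·10+(1-q)·7 = q·0+(1-q)·9 ⇒ q(10) = (1-q)(2) ⇒ q = 1/6
P2 indiff ⇒ p·2+(1-p)·4 = p·6+(1-p)·2 ⇒ p(-4) = (1-p)(-2) ⇒ p = 1/3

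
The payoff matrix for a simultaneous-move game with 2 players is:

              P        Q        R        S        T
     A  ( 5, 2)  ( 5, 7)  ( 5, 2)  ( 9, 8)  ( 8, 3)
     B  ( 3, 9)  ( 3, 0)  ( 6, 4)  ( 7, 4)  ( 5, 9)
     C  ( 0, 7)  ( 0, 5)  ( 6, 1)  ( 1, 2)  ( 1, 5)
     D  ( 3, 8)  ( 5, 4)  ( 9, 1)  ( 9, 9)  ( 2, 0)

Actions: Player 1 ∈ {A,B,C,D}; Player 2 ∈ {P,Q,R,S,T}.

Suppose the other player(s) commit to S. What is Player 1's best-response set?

BR_1 = {A,D}

u_1(A vs S) = 9
u_1(B vs S) = 7
u_1(C vs S) = 1
u_1(D vs S) = 9
max payoff 9 at {A,D}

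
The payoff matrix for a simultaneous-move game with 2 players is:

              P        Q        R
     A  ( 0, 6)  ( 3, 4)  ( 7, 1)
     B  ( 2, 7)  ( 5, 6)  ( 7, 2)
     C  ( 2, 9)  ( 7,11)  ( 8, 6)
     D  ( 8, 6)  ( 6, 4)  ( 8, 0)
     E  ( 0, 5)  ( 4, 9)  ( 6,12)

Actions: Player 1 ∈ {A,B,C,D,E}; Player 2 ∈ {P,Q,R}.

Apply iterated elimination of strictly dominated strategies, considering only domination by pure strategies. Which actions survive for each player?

P1 drop A (C beats it: P:2>0 Q:7>3 R:8>7)
P1 drop B (D beats it: P:8>2 Q:6>5 R:8>7)
P1 drop E (C beats it: P:2>0 Q:7>4 R:8>6)
P2 drop R (P beats it: C:9>6 D:6>0)
P1→{C,D} P2→{P,Q}

IESDS → P1:{C,D} P2:{P,Q}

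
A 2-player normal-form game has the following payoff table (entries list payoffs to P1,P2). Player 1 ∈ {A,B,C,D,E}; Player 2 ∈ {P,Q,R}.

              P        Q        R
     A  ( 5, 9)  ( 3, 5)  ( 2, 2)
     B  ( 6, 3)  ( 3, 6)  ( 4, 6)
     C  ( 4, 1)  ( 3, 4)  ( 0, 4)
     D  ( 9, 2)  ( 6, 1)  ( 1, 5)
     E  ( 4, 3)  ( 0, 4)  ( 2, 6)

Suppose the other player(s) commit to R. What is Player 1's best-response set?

u_1(A vs R) = 2
u_1(B vs R) = 4
u_1(C vs R) = 0
u_1(D vs R) = 1
u_1(E vs R) = 2
max payoff 4 at {B}

BR_1 = {B}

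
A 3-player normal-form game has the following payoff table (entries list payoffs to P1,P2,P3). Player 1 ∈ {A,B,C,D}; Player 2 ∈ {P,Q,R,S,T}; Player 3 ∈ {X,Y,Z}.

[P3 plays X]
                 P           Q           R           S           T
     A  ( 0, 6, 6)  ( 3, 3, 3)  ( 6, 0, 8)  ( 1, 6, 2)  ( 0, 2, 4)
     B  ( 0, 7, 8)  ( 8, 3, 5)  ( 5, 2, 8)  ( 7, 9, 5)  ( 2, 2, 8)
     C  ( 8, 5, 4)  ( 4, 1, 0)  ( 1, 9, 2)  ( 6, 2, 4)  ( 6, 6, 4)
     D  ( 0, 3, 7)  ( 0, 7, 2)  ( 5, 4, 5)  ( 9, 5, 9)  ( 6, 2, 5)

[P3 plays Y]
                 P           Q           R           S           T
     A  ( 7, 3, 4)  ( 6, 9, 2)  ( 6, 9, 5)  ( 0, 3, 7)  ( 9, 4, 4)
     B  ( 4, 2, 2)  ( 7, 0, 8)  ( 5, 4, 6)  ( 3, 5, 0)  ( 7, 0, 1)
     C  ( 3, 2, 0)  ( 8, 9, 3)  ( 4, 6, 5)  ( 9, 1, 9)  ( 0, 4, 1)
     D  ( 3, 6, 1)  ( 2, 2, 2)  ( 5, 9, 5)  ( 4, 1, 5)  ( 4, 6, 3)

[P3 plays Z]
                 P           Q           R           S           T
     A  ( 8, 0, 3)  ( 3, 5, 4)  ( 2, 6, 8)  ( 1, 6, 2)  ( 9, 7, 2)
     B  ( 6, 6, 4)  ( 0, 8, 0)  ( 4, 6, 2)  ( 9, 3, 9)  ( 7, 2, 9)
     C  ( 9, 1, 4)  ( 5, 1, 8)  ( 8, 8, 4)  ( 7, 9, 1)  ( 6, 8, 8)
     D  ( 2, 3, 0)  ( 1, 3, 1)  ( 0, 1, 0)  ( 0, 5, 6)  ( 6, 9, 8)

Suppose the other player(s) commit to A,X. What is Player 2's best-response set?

u_2(P vs A,X) = 6
u_2(Q vs A,X) = 3
u_2(R vs A,X) = 0
u_2(S vs A,X) = 6
u_2(T vs A,X) = 2
max payoff 6 at {P,S}

P2 best: {P,S}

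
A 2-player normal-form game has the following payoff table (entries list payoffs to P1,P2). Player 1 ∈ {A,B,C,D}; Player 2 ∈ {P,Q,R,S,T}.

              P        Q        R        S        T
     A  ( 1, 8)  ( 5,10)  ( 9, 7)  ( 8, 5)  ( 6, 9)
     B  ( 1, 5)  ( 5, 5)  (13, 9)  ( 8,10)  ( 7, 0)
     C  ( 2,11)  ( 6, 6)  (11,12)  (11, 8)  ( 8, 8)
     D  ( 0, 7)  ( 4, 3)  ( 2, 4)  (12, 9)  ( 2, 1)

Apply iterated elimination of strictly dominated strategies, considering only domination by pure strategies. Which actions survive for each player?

Survivors P1:{B,C,D} P2:{P,R,S}

P1 drop A (C beats it: P:2>1 Q:6>5 R:11>9 S:11>8 T:8>6)
P2 drop Q (R beats it: B:9>5 C:12>6 D:4>3)
P2 drop T (P beats it: B:5>0 C:11>8 D:7>1)
P1→{B,C,D} P2→{P,R,S}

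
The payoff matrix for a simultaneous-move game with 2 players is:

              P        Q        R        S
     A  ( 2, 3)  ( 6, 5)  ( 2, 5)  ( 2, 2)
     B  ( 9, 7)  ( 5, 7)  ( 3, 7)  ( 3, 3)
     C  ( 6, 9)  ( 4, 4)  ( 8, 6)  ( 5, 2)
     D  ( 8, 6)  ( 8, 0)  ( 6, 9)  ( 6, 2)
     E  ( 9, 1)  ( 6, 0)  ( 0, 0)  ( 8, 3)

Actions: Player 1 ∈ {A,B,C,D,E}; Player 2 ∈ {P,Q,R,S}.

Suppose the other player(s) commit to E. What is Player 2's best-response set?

u_2(P vs E) = 1
u_2(Q vs E) = 0
u_2(R vs E) = 0
u_2(S vs E) = 3
max payoff 3 at {S}

P2 best: {S}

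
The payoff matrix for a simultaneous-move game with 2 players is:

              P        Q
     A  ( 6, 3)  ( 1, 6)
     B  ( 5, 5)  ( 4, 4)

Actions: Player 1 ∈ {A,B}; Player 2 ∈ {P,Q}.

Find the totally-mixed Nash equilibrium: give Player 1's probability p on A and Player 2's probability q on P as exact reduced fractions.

(p,q) = (1/4, 3/4)

P1 indiff ⇒ q·6+(1-q)·1 = q·5+(1-q)·4 ⇒ q(1) = (1-q)(3) ⇒ q = 3/4
P2 indiff ⇒ p·3+(1-p)·5 = p·6+(1-p)·4 ⇒ p(-3) = (1-p)(-1) ⇒ p = 1/4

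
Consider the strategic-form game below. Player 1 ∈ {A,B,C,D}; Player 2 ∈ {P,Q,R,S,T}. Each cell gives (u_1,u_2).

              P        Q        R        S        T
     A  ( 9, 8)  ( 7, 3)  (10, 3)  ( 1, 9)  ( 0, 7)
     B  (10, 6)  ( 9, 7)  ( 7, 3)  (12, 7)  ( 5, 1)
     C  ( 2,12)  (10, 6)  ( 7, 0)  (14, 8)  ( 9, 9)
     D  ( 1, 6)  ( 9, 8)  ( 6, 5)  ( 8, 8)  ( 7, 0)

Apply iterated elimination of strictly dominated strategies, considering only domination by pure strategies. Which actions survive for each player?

Remaining: P1:{B,C} P2:{P,Q,S}

P1 drop D (C beats it: P:2>1 Q:10>9 R:7>6 S:14>8 T:9>7)
P2 drop R (P beats it: A:8>3 B:6>3 C:12>0)
P1 drop A (B beats it: P:10>9 Q:9>7 S:12>1 T:5>0)
P2 drop T (P beats it: B:6>1 C:12>9)
P1→{B,C} P2→{P,Q,S}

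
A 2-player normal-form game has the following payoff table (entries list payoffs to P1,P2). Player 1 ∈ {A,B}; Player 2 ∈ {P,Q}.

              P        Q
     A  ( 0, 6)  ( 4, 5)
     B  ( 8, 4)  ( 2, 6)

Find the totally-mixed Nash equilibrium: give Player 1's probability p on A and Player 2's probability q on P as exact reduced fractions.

(p,q) = (2/3, 1/5)

P1 indiff ⇒ q·0+(1-q)·4 = q·8+(1-q)·2 ⇒ q(-8) = (1-q)(-2) ⇒ q = 1/5
P2 indiff ⇒ p·6+(1-p)·4 = p·5+(1-p)·6 ⇒ p(1) = (1-p)(2) ⇒ p = 2/3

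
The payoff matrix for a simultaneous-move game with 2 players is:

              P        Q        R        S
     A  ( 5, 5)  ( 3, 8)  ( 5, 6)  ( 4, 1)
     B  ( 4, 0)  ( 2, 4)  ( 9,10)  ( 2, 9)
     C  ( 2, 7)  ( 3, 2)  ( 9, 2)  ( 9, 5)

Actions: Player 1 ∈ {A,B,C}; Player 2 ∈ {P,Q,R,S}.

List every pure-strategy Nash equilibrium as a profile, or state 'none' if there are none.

(A,P): not NE [P2→Q gives 8>5]
(A,Q): NE
(A,R): not NE [P1→C gives 9>5; P2→Q gives 8>6]
(A,S): not NE [P1→C gives 9>4; P2→Q gives 8>1]
(B,P): not NE [P1→A gives 5>4; P2→R gives 10>0]
(B,Q): not NE [P1→C gives 3>2; P2→R gives 10>4]
(B,R): NE
(B,S): not NE [P1→C gives 9>2; P2→R gives 10>9]
(C,P): not NE [P1→A gives 5>2]
(C,Q): not NE [P2→P gives 7>2]
(C,R): not NE [P2→P gives 7>2]
(C,S): not NE [P2→P gives 7>5]

NE set: (A,Q), (B,R)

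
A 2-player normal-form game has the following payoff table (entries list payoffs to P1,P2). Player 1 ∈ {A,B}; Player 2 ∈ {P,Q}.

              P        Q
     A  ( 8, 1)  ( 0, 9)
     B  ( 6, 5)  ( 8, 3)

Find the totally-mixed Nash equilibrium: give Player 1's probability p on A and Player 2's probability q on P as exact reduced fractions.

P1 indiff ⇒ q·8+(1-q)·0 = q·6+(1-q)·8 ⇒ q(2) = (1-q)(8) ⇒ q = 4/5
P2 indiff ⇒ p·1+(1-p)·5 = p·9+(1-p)·3 ⇒ p(-8) = (1-p)(-2) ⇒ p = 1/5

(p,q) = (1/5, 4/5)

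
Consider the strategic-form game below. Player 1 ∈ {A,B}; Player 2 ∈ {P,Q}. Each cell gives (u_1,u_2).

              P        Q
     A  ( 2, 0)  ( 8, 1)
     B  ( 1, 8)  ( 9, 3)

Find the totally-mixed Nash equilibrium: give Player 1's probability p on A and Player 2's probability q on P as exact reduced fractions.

P1 indiff ⇒ q·2+(1-q)·8 = q·1+(1-q)·9 ⇒ q(1) = (1-q)(1) ⇒ q = 1/2
P2 indiff ⇒ p·0+(1-p)·8 = p·1+(1-p)·3 ⇒ p(-1) = (1-p)(-5) ⇒ p = 5/6

p=5/6, q=1/2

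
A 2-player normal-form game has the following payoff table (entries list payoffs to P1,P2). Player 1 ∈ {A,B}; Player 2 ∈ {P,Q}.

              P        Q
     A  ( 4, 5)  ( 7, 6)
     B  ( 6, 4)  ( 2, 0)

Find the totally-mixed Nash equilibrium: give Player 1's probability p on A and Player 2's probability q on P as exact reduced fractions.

P1 indiff ⇒ q·4+(1-q)·7 = q·6+(1-q)·2 ⇒ q(-2) = (1-q)(-5) ⇒ q = 5/7
P2 indiff ⇒ p·5+(1-p)·4 = p·6+(1-p)·0 ⇒ p(-1) = (1-p)(-4) ⇒ p = 4/5

(p,q) = (4/5, 5/7)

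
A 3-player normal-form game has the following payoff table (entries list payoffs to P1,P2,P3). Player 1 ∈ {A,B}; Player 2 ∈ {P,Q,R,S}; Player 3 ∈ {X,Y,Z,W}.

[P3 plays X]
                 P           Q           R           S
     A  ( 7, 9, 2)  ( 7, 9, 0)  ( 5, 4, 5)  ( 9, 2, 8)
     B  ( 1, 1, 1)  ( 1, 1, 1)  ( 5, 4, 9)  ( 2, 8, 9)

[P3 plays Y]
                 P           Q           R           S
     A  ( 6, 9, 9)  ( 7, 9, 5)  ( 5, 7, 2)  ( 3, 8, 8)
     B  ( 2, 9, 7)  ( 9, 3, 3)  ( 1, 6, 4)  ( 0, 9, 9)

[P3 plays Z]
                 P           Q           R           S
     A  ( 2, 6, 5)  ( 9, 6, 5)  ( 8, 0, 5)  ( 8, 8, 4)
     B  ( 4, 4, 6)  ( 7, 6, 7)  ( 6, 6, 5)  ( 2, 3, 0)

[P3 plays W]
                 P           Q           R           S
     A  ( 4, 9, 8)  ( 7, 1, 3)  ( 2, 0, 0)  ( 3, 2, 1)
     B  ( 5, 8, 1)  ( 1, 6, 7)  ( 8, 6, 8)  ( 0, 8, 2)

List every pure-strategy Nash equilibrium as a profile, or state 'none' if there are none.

(A,P,X): not NE [P3→Y gives 9>2]
(A,P,Y): NE
(A,P,Z): not NE [P1→B gives 4>2; P2→S gives 8>6; P3→Y gives 9>5]
(A,P,W): not NE [P1→B gives 5>4; P3→Y gives 9>8]
(A,Q,X): not NE [P3→Z gives 5>0]
(A,Q,Y): not NE [P1→B gives 9>7]
(A,Q,Z): not NE [P2→S gives 8>6]
(A,Q,W): not NE [P2→P gives 9>1; P3→Z gives 5>3]
(A,R,X): not NE [P2→Q gives 9>4]
(A,R,Y): not NE [P2→Q gives 9>7; P3→Z gives 5>2]
(A,R,Z): not NE [P2→S gives 8>0]
(A,R,W): not NE [P1→B gives 8>2; P2→P gives 9>0; P3→Z gives 5>0]
(A,S,X): not NE [P2→Q gives 9>2]
(A,S,Y): not NE [P2→Q gives 9>8]
(A,S,Z): not NE [P3→Y gives 8>4]
(A,S,W): not NE [P2→P gives 9>2; P3→Y gives 8>1]
(B,P,X): not NE [P1→A gives 7>1; P2→S gives 8>1; P3→Y gives 7>1]
(B,P,Y): not NE [P1→A gives 6>2]
(B,P,Z): not NE [P2→R gives 6>4; P3→Y gives 7>6]
(B,P,W): not NE [P3→Y gives 7>1]
(B,Q,X): not NE [P1→A gives 7>1; P2→S gives 8>1; P3→W gives 7>1]
(B,Q,Y): not NE [P2→S gives 9>3; P3→W gives 7>3]
(B,Q,Z): not NE [P1→A gives 9>7]
(B,Q,W): not NE [P1→A gives 7>1; P2→S gives 8>6]
(B,R,X): not NE [P2→S gives 8>4]
(B,R,Y): not NE [P1→A gives 5>1; P2→S gives 9>6; P3→X gives 9>4]
(B,R,Z): not NE [P1→A gives 8>6; P3→X gives 9>5]
(B,R,W): not NE [P2→S gives 8>6; P3→X gives 9>8]
(B,S,X): not NE [P1→A gives 9>2]
(B,S,Y): not NE [P1→A gives 3>0]
(B,S,Z): not NE [P1→A gives 8>2; P2→R gives 6>3; P3→Y gives 9>0]
(B,S,W): not NE [P1→A gives 3>0; P3→Y gives 9>2]

PSNE = {(A,P,Y)}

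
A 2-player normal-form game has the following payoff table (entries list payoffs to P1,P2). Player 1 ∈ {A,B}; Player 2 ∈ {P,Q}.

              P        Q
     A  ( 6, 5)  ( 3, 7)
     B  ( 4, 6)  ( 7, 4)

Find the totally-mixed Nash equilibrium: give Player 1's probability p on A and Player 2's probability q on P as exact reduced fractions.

P1 indiff ⇒ q·6+(1-q)·3 = q·4+(1-q)·7 ⇒ q(2) = (1-q)(4) ⇒ q = 2/3
P2 indiff ⇒ p·5+(1-p)·6 = p·7+(1-p)·4 ⇒ p(-2) = (1-p)(-2) ⇒ p = 1/2

(p,q) = (1/2, 2/3)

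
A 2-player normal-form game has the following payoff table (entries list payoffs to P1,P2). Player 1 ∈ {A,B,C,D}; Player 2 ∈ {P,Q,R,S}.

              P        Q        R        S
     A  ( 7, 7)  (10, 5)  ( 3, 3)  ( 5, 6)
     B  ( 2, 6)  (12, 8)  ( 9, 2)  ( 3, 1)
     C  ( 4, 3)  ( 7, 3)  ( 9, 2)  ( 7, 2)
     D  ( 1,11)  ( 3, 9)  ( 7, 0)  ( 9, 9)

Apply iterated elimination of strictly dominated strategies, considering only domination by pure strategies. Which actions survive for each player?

P2 drop R (P beats it: A:7>3 B:6>2 C:3>2 D:11>0)
P2 drop S (P beats it: A:7>6 B:6>1 C:3>2 D:11>9)
P1 drop C (A beats it: P:7>4 Q:10>7)
P1 drop D (A beats it: P:7>1 Q:10>3)
P1→{A,B} P2→{P,Q}

IESDS → P1:{A,B} P2:{P,Q}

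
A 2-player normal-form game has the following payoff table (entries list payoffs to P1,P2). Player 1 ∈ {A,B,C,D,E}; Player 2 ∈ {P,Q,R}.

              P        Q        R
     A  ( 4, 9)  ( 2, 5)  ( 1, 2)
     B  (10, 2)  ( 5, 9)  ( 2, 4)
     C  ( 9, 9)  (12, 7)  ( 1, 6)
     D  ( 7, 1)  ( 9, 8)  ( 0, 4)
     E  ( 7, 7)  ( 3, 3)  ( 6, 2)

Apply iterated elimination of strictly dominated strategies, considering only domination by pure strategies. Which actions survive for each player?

P1 drop A (B beats it: P:10>4 Q:5>2 R:2>1)
P1 drop D (C beats it: P:9>7 Q:12>9 R:1>0)
P2 drop R (Q beats it: B:9>4 C:7>6 E:3>2)
P1 drop E (B beats it: P:10>7 Q:5>3)
P1→{B,C} P2→{P,Q}

Remaining: P1:{B,C} P2:{P,Q}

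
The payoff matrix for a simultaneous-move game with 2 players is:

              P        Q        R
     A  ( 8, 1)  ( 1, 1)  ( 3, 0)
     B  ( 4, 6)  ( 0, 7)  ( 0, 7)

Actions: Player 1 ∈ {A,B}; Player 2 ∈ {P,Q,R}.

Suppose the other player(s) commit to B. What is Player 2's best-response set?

argmax u_2 = {Q,R}

u_2(P vs B) = 6
u_2(Q vs B) = 7
u_2(R vs B) = 7
max payoff 7 at {Q,R}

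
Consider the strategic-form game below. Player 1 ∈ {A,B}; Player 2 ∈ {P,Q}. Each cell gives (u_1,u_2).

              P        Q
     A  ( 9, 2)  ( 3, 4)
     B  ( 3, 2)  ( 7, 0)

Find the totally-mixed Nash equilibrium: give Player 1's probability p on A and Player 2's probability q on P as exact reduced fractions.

P1 indiff ⇒ q·9+(1-q)·3 = q·3+(1-q)·7 ⇒ q(6) = (1-q)(4) ⇒ q = 2/5
P2 indiff ⇒ p·2+(1-p)·2 = p·4+(1-p)·0 ⇒ p(-2) = (1-p)(-2) ⇒ p = 1/2

P1 mixes 1/2 on A; P2 mixes 2/5 on P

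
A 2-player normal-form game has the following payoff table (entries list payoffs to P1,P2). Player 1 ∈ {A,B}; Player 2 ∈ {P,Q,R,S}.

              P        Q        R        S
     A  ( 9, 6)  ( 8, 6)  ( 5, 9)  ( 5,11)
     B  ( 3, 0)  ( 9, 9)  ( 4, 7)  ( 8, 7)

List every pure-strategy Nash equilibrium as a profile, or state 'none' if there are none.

(A,P): not NE [P2→S gives 11>6]
(A,Q): not NE [P1→B gives 9>8; P2→S gives 11>6]
(A,R): not NE [P2→S gives 11>9]
(A,S): not NE [P1→B gives 8>5]
(B,P): not NE [P1→A gives 9>3; P2→Q gives 9>0]
(B,Q): NE
(B,R): not NE [P1→A gives 5>4; P2→Q gives 9>7]
(B,S): not NE [P2→Q gives 9>7]

Nash profiles: (B,Q)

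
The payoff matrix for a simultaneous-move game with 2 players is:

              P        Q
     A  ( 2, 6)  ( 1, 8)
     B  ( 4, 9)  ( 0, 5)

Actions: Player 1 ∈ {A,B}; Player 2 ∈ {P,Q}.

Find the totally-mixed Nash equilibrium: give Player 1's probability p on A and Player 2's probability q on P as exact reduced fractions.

P1 mixes 2/3 on A; P2 mixes 1/3 on P

P1 indiff ⇒ q·2+(1-q)·1 = q·4+(1-q)·0 ⇒ q(-2) = (1-q)(-1) ⇒ q = 1/3
P2 indiff ⇒ p·6+(1-p)·9 = p·8+(1-p)·5 ⇒ p(-2) = (1-p)(-4) ⇒ p = 2/3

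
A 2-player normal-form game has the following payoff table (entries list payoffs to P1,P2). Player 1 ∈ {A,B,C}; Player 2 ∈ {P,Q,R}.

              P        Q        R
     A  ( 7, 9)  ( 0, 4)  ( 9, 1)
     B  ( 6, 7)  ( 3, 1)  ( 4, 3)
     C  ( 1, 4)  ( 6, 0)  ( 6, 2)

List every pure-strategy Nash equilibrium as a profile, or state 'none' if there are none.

PSNE = {(A,P)}

(A,P): NE
(A,Q): not NE [P1→C gives 6>0; P2→P gives 9>4]
(A,R): not NE [P2→P gives 9>1]
(B,P): not NE [P1→A gives 7>6]
(B,Q): not NE [P1→C gives 6>3; P2→P gives 7>1]
(B,R): not NE [P1→A gives 9>4; P2→P gives 7>3]
(C,P): not NE [P1→A gives 7>1]
(C,Q): not NE [P2→P gives 4>0]
(C,R): not NE [P1→A gives 9>6; P2→P gives 4>2]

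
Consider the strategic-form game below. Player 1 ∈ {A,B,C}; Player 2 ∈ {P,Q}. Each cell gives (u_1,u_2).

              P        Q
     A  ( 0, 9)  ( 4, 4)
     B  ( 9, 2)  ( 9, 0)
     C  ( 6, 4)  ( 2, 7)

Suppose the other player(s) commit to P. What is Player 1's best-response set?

u_1(A vs P) = 0
u_1(B vs P) = 9
u_1(C vs P) = 6
max payoff 9 at {B}

argmax u_1 = {B}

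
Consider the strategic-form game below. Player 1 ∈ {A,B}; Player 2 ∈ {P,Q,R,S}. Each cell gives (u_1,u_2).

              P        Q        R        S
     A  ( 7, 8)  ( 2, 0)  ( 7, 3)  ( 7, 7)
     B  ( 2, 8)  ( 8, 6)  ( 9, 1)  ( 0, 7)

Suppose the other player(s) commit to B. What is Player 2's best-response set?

P2 best: {P}

u_2(P vs B) = 8
u_2(Q vs B) = 6
u_2(R vs B) = 1
u_2(S vs B) = 7
max payoff 8 at {P}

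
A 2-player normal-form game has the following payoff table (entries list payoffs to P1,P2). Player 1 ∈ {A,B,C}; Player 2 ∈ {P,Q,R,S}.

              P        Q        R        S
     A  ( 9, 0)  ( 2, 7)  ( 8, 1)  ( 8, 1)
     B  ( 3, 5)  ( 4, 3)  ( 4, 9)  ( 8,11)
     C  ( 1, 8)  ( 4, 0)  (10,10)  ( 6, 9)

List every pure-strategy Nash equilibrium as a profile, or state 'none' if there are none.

(A,P): not NE [P2→Q gives 7>0]
(A,Q): not NE [P1→C gives 4>2]
(A,R): not NE [P1→C gives 10>8; P2→Q gives 7>1]
(A,S): not NE [P2→Q gives 7>1]
(B,P): not NE [P1→A gives 9>3; P2→S gives 11>5]
(B,Q): not NE [P2→S gives 11>3]
(B,R): not NE [P1→C gives 10>4; P2→S gives 11>9]
(B,S): NE
(C,P): not NE [P1→A gives 9>1; P2→R gives 10>8]
(C,Q): not NE [P2→R gives 10>0]
(C,R): NE
(C,S): not NE [P1→B gives 8>6; P2→R gives 10>9]

NE set: (B,S), (C,R)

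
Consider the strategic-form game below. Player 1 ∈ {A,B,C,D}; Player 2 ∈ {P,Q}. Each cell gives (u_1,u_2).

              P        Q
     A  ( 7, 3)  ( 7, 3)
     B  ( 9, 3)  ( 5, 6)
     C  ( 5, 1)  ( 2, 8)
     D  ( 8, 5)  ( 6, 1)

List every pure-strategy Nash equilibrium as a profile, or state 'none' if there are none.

NE set: (A,Q)

(A,P): not NE [P1→B gives 9>7]
(A,Q): NE
(B,P): not NE [P2→Q gives 6>3]
(B,Q): not NE [P1→A gives 7>5]
(C,P): not NE [P1→B gives 9>5; P2→Q gives 8>1]
(C,Q): not NE [P1→A gives 7>2]
(D,P): not NE [P1→B gives 9>8]
(D,Q): not NE [P1→A gives 7>6; P2→P gives 5>1]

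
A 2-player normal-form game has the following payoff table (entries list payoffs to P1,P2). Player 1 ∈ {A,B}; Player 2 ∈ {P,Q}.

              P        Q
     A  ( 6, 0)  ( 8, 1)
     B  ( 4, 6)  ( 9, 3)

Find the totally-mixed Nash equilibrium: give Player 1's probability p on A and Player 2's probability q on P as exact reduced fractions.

P1 mixes 3/4 on A; P2 mixes 1/3 on P

P1 indiff ⇒ q·6+(1-q)·8 = q·4+(1-q)·9 ⇒ q(2) = (1-q)(1) ⇒ q = 1/3
P2 indiff ⇒ p·0+(1-p)·6 = p·1+(1-p)·3 ⇒ p(-1) = (1-p)(-3) ⇒ p = 3/4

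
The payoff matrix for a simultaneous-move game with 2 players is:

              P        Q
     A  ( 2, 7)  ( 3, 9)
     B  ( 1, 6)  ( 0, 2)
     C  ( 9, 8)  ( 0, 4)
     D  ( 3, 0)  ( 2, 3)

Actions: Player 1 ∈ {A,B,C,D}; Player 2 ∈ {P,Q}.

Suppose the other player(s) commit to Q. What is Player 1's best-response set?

argmax u_1 = {A}

u_1(A vs Q) = 3
u_1(B vs Q) = 0
u_1(C vs Q) = 0
u_1(D vs Q) = 2
max payoff 3 at {A}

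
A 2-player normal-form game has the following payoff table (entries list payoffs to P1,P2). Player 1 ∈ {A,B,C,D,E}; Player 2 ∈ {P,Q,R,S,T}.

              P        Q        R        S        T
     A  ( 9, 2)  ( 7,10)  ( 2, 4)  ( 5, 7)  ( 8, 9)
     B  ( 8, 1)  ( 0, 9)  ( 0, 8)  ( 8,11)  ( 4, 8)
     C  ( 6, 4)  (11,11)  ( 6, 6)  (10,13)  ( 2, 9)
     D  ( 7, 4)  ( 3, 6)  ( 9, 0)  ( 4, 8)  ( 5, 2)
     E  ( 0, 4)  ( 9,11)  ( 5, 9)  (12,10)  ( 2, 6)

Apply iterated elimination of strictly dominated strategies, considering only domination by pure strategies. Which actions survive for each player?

P2 drop P (Q beats it: A:10>2 B:9>1 C:11>4 D:6>4 E:11>4)
P2 drop R (Q beats it: A:10>4 B:9>8 C:11>6 D:6>0 E:11>9)
P1 drop D (A beats it: Q:7>3 S:5>4 T:8>5)
P2 drop T (Q beats it: A:10>9 B:9>8 C:11>9 E:11>6)
P1 drop A (C beats it: Q:11>7 S:10>5)
P1 drop B (C beats it: Q:11>0 S:10>8)
P1→{C,E} P2→{Q,S}

Remaining: P1:{C,E} P2:{Q,S}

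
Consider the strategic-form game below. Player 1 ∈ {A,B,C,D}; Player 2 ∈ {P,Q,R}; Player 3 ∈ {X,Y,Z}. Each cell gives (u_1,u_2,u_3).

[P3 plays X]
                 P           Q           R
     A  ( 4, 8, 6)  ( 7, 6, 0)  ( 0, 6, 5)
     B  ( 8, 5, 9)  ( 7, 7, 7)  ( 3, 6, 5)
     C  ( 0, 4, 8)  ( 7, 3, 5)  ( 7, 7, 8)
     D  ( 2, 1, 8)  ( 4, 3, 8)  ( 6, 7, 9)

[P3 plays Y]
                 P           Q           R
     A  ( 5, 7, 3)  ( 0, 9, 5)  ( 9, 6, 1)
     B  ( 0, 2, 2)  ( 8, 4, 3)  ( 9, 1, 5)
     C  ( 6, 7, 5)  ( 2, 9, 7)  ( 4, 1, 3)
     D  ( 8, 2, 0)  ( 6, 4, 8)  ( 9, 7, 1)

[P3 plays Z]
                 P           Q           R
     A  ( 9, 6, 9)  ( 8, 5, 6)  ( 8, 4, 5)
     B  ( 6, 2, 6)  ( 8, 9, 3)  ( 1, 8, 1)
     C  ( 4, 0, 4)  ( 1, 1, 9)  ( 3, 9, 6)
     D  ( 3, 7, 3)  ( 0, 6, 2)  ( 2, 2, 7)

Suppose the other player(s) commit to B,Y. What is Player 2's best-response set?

argmax u_2 = {Q}

u_2(P vs B,Y) = 2
u_2(Q vs B,Y) = 4
u_2(R vs B,Y) = 1
max payoff 4 at {Q}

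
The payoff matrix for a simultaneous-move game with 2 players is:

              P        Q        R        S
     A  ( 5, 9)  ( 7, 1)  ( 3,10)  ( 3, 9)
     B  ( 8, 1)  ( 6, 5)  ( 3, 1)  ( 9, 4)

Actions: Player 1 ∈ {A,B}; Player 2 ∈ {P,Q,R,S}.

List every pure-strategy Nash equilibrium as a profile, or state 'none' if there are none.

Nash profiles: (A,R)

(A,P): not NE [P1→B gives 8>5; P2→R gives 10>9]
(A,Q): not NE [P2→R gives 10>1]
(A,R): NE
(A,S): not NE [P1→B gives 9>3; P2→R gives 10>9]
(B,P): not NE [P2→Q gives 5>1]
(B,Q): not NE [P1→A gives 7>6]
(B,R): not NE [P2→Q gives 5>1]
(B,S): not NE [P2→Q gives 5>4]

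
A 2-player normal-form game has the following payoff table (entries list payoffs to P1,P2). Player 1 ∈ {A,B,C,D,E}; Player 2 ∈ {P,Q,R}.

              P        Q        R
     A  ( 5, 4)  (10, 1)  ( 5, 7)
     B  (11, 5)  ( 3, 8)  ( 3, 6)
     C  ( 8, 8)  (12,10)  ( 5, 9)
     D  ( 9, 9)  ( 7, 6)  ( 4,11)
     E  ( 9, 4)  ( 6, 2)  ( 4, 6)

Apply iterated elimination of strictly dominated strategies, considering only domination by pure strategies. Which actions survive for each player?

Survivors P1:{A,C} P2:{Q,R}

P2 drop P (R beats it: A:7>4 B:6>5 C:9>8 D:11>9 E:6>4)
P1 drop B (A beats it: Q:10>3 R:5>3)
P1 drop D (A beats it: Q:10>7 R:5>4)
P1 drop E (A beats it: Q:10>6 R:5>4)
P1→{A,C} P2→{Q,R}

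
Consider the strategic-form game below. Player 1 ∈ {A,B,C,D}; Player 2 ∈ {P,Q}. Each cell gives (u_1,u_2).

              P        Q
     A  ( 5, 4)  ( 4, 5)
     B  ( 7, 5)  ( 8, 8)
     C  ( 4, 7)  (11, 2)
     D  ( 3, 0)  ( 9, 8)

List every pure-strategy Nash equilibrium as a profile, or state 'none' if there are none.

No pure NE.

(A,P): not NE [P1→B gives 7>5; P2→Q gives 5>4]
(A,Q): not NE [P1→C gives 11>4]
(B,P): not NE [P2→Q gives 8>5]
(B,Q): not NE [P1→C gives 11>8]
(C,P): not NE [P1→B gives 7>4]
(C,Q): not NE [P2→P gives 7>2]
(D,P): not NE [P1→B gives 7>3; P2→Q gives 8>0]
(D,Q): not NE [P1→C gives 11>9]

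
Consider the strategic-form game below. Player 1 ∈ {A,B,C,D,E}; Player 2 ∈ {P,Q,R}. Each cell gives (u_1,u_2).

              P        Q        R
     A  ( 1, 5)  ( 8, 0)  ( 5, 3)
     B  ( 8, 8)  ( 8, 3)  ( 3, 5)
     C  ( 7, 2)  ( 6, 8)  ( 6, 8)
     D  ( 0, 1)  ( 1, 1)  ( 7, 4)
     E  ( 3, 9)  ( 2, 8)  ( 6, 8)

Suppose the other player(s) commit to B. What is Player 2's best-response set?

u_2(P vs B) = 8
u_2(Q vs B) = 3
u_2(R vs B) = 5
max payoff 8 at {P}

argmax u_2 = {P}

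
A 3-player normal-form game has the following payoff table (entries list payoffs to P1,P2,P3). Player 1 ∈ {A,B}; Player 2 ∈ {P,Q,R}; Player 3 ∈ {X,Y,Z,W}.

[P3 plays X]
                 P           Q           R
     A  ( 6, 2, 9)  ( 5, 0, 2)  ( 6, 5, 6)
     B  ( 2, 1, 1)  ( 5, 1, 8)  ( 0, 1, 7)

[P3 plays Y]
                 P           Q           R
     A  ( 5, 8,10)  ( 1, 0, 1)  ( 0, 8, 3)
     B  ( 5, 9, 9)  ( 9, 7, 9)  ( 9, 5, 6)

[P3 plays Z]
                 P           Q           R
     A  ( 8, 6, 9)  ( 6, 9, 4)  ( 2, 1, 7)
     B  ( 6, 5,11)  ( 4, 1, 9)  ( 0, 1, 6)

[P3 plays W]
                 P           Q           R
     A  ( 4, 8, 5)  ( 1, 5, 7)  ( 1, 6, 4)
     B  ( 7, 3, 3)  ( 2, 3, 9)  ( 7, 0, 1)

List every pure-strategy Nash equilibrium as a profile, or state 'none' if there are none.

(A,P,X): not NE [P2→R gives 5>2; P3→Y gives 10>9]
(A,P,Y): NE
(A,P,Z): not NE [P2→Q gives 9>6; P3→Y gives 10>9]
(A,P,W): not NE [P1→B gives 7>4; P3→Y gives 10>5]
(A,Q,X): not NE [P2→R gives 5>0; P3→W gives 7>2]
(A,Q,Y): not NE [P1→B gives 9>1; P2→R gives 8>0; P3→W gives 7>1]
(A,Q,Z): not NE [P3→W gives 7>4]
(A,Q,W): not NE [P1→B gives 2>1; P2→P gives 8>5]
(A,R,X): not NE [P3→Z gives 7>6]
(A,R,Y): not NE [P1→B gives 9>0; P3→Z gives 7>3]
(A,R,Z): not NE [P2→Q gives 9>1]
(A,R,W): not NE [P1→B gives 7>1; P2→P gives 8>6; P3→Z gives 7>4]
(B,P,X): not NE [P1→A gives 6>2; P3→Z gives 11>1]
(B,P,Y): not NE [P3→Z gives 11>9]
(B,P,Z): not NE [P1→A gives 8>6]
(B,P,W): not NE [P3→Z gives 11>3]
(B,Q,X): not NE [P3→W gives 9>8]
(B,Q,Y): not NE [P2→P gives 9>7]
(B,Q,Z): not NE [P1→A gives 6>4; P2→P gives 5>1]
(B,Q,W): NE
(B,R,X): not NE [P1→A gives 6>0]
(B,R,Y): not NE [P2→P gives 9>5; P3→X gives 7>6]
(B,R,Z): not NE [P1→A gives 2>0; P2→P gives 5>1; P3→X gives 7>6]
(B,R,W): not NE [P2→Q gives 3>0; P3→X gives 7>1]

Nash profiles: (A,P,Y), (B,Q,W)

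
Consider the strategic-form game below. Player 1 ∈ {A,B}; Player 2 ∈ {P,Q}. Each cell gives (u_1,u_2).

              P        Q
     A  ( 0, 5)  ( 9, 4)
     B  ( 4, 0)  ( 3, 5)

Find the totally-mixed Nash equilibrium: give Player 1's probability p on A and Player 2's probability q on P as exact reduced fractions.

P1 indiff ⇒ q·0+(1-q)·9 = q·4+(1-q)·3 ⇒ q(-4) = (1-q)(-6) ⇒ q = 3/5
P2 indiff ⇒ p·5+(1-p)·0 = p·4+(1-p)·5 ⇒ p(1) = (1-p)(5) ⇒ p = 5/6

(p,q) = (5/6, 3/5)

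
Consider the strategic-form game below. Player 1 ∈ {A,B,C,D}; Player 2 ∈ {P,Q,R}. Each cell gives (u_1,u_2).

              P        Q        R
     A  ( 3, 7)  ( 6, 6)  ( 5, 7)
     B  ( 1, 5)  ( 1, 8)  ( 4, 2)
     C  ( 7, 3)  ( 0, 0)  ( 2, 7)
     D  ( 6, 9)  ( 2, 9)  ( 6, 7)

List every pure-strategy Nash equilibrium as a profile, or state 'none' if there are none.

(A,P): not NE [P1→C gives 7>3]
(A,Q): not NE [P2→R gives 7>6]
(A,R): not NE [P1→D gives 6>5]
(B,P): not NE [P1→C gives 7>1; P2→Q gives 8>5]
(B,Q): not NE [P1→A gives 6>1]
(B,R): not NE [P1→D gives 6>4; P2→Q gives 8>2]
(C,P): not NE [P2→R gives 7>3]
(C,Q): not NE [P1→A gives 6>0; P2→R gives 7>0]
(C,R): not NE [P1→D gives 6>2]
(D,P): not NE [P1→C gives 7>6]
(D,Q): not NE [P1→A gives 6>2]
(D,R): not NE [P2→Q gives 9>7]

No pure NE.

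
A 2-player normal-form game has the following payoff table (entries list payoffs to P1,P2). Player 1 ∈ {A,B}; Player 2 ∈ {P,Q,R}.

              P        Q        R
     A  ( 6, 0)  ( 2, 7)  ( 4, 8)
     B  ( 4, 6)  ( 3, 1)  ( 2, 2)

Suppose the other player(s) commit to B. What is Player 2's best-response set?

P2 best: {P}

u_2(P vs B) = 6
u_2(Q vs B) = 1
u_2(R vs B) = 2
max payoff 6 at {P}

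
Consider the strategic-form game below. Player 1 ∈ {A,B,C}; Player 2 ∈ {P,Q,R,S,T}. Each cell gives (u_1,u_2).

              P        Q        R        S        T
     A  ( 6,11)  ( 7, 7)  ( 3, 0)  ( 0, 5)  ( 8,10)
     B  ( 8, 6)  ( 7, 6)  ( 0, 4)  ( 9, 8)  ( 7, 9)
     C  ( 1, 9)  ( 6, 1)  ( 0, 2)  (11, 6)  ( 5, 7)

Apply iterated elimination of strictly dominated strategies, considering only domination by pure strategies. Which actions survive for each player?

P2 drop Q (T beats it: A:10>7 B:9>6 C:7>1)
P2 drop R (P beats it: A:11>0 B:6>4 C:9>2)
P2 drop S (T beats it: A:10>5 B:9>8 C:7>6)
P1 drop C (A beats it: P:6>1 T:8>5)
P1→{A,B} P2→{P,T}

Remaining: P1:{A,B} P2:{P,T}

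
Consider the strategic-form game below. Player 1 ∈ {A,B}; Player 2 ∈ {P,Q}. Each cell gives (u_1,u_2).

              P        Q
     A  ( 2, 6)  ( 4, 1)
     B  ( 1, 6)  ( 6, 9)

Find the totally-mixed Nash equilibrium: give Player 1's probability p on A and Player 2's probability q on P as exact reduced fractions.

P1 indiff ⇒ q·2+(1-q)·4 = q·1+(1-q)·6 ⇒ q(1) = (1-q)(2) ⇒ q = 2/3
P2 indiff ⇒ p·6+(1-p)·6 = p·1+(1-p)·9 ⇒ p(5) = (1-p)(3) ⇒ p = 3/8

p=3/8, q=2/3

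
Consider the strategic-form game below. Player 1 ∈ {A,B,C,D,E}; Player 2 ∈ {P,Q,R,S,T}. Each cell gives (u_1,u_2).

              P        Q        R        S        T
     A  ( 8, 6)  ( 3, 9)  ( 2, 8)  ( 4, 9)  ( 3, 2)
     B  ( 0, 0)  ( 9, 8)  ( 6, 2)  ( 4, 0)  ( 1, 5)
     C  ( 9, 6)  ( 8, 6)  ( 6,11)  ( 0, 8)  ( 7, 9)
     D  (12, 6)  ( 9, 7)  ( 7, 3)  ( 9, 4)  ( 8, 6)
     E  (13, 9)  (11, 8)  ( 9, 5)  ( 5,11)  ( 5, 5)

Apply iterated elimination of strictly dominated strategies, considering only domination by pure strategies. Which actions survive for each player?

Survivors P1:{D,E} P2:{P,Q,S}

P1 drop A (D beats it: P:12>8 Q:9>3 R:7>2 S:9>4 T:8>3)
P1 drop B (E beats it: P:13>0 Q:11>9 R:9>6 S:5>4 T:5>1)
P1 drop C (D beats it: P:12>9 Q:9>8 R:7>6 S:9>0 T:8>7)
P2 drop R (P beats it: D:6>3 E:9>5)
P2 drop T (Q beats it: D:7>6 E:8>5)
P1→{D,E} P2→{P,Q,S}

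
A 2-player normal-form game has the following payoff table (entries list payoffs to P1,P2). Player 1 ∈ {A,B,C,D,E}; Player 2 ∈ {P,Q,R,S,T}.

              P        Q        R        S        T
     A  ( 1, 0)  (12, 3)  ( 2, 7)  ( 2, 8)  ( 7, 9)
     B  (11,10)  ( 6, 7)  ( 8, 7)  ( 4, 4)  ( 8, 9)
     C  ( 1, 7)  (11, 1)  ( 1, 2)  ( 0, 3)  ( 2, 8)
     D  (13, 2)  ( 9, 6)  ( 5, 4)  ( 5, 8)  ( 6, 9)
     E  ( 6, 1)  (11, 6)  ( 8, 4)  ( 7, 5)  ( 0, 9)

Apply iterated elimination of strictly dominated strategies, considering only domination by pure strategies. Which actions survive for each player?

IESDS → P1:{B,D} P2:{P,T}

P2 drop Q (T beats it: A:9>3 B:9>7 C:8>1 D:9>6 E:9>6)
P1 drop A (B beats it: P:11>1 R:8>2 S:4>2 T:8>7)
P1 drop C (B beats it: P:11>1 R:8>1 S:4>0 T:8>2)
P2 drop R (T beats it: B:9>7 D:9>4 E:9>4)
P2 drop S (T beats it: B:9>4 D:9>8 E:9>5)
P1 drop E (B beats it: P:11>6 T:8>0)
P1→{B,D} P2→{P,T}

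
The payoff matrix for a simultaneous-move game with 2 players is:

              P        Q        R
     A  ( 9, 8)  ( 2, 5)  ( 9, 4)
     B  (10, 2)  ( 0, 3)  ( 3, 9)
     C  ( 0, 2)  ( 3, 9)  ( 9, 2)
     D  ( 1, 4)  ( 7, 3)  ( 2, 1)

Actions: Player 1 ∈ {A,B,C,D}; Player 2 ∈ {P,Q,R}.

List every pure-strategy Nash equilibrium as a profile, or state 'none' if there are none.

PSNE: ∅

(A,P): not NE [P1→B gives 10>9]
(A,Q): not NE [P1→D gives 7>2; P2→P gives 8>5]
(A,R): not NE [P2→P gives 8>4]
(B,P): not NE [P2→R gives 9>2]
(B,Q): not NE [P1→D gives 7>0; P2→R gives 9>3]
(B,R): not NE [P1→C gives 9>3]
(C,P): not NE [P1→B gives 10>0; P2→Q gives 9>2]
(C,Q): not NE [P1→D gives 7>3]
(C,R): not NE [P2→Q gives 9>2]
(D,P): not NE [P1→B gives 10>1]
(D,Q): not NE [P2→P gives 4>3]
(D,R): not NE [P1→C gives 9>2; P2→P gives 4>1]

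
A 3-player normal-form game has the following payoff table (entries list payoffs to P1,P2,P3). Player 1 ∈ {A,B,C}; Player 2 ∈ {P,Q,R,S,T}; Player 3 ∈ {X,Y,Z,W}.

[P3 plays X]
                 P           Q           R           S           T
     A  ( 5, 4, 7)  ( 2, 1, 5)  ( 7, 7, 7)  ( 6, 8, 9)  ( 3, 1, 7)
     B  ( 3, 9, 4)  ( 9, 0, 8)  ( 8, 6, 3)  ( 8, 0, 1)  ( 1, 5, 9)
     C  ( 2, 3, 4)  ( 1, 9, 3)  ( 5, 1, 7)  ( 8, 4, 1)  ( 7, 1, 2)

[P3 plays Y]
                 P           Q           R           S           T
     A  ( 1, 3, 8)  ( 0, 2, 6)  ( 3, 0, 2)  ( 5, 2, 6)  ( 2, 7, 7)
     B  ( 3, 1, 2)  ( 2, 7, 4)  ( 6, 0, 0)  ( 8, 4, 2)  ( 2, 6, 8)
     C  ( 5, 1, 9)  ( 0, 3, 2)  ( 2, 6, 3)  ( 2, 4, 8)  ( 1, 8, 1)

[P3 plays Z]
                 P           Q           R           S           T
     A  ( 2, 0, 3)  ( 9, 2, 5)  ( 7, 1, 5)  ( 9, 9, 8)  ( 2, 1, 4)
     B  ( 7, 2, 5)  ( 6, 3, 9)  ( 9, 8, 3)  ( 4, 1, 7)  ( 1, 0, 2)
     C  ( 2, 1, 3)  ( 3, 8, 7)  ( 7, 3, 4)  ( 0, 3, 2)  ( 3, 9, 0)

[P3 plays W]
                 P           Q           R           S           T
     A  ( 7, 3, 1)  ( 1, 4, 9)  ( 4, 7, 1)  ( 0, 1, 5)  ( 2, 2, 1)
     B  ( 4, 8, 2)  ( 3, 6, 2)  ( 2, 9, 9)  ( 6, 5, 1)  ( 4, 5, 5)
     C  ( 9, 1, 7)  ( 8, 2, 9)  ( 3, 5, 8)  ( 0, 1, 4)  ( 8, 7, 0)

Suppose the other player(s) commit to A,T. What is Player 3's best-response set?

u_3(X vs A,T) = 7
u_3(Y vs A,T) = 7
u_3(Z vs A,T) = 4
u_3(W vs A,T) = 1
max payoff 7 at {X,Y}

argmax u_3 = {X,Y}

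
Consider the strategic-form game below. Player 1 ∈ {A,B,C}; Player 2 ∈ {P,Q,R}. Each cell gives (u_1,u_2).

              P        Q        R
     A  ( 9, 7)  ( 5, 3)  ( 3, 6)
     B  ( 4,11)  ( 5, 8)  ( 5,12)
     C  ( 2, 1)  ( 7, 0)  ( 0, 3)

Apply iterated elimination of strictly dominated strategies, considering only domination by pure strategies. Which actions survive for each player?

P2 drop Q (P beats it: A:7>3 B:11>8 C:1>0)
P1 drop C (A beats it: P:9>2 R:3>0)
P1→{A,B} P2→{P,R}

Remaining: P1:{A,B} P2:{P,R}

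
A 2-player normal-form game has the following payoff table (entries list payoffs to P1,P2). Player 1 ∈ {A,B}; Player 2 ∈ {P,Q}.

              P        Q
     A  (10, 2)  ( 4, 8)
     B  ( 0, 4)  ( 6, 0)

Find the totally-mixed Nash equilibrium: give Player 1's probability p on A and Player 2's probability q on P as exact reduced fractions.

P1 mixes 2/5 on A; P2 mixes 1/6 on P

P1 indiff ⇒ q·10+(1-q)·4 = q·0+(1-q)·6 ⇒ q(10) = (1-q)(2) ⇒ q = 1/6
P2 indiff ⇒ p·2+(1-p)·4 = p·8+(1-p)·0 ⇒ p(-6) = (1-p)(-4) ⇒ p = 2/5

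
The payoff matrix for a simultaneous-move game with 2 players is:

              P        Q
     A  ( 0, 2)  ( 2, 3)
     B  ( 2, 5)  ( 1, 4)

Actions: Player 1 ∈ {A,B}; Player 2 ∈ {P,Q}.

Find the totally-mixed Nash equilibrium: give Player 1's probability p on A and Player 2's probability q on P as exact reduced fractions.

P1 indiff ⇒ q·0+(1-q)·2 = q·2+(1-q)·1 ⇒ q(-2) = (1-q)(-1) ⇒ q = 1/3
P2 indiff ⇒ p·2+(1-p)·5 = p·3+(1-p)·4 ⇒ p(-1) = (1-p)(-1) ⇒ p = 1/2

P1 mixes 1/2 on A; P2 mixes 1/3 on P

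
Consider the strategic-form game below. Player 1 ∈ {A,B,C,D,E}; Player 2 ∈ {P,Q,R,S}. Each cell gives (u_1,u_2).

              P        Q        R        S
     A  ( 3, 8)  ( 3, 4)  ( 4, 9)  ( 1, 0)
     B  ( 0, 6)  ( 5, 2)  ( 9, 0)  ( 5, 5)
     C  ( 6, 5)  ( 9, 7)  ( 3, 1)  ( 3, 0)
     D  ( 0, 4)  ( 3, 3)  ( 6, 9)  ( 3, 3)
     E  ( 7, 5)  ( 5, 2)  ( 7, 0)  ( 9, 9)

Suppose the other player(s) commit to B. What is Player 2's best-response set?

BR_2 = {P}

u_2(P vs B) = 6
u_2(Q vs B) = 2
u_2(R vs B) = 0
u_2(S vs B) = 5
max payoff 6 at {P}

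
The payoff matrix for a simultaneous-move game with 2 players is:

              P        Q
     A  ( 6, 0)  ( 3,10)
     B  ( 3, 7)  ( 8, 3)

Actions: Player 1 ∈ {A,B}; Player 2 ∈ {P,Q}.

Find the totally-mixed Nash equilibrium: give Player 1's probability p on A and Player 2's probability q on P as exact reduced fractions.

p=2/7, q=5/8

P1 indiff ⇒ q·6+(1-q)·3 = q·3+(1-q)·8 ⇒ q(3) = (1-q)(5) ⇒ q = 5/8
P2 indiff ⇒ p·0+(1-p)·7 = p·10+(1-p)·3 ⇒ p(-10) = (1-p)(-4) ⇒ p = 2/7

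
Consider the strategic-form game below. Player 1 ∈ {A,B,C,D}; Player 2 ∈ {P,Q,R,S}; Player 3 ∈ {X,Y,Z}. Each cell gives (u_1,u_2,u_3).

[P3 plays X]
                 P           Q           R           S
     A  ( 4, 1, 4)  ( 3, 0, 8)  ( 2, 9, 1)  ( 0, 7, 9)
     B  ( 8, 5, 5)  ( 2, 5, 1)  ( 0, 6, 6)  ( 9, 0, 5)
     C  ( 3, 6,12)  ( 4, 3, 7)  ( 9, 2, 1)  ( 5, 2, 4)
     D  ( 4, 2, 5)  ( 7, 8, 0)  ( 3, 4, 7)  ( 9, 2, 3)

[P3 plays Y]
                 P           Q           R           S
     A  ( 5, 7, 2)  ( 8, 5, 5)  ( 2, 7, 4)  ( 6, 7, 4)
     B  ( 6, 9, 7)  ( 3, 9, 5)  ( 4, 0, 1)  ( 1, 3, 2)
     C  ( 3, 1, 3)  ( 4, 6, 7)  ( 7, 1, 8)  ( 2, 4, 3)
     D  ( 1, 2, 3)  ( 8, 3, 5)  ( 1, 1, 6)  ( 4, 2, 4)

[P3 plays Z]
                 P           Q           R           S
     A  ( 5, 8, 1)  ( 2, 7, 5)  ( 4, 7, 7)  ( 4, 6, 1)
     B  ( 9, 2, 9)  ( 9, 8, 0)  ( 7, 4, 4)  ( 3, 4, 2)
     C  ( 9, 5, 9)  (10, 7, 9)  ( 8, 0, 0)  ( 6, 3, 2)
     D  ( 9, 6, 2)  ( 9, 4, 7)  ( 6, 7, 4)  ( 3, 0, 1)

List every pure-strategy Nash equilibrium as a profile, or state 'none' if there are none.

PSNE = {(C,Q,Z)}

(A,P,X): not NE [P1→B gives 8>4; P2→R gives 9>1]
(A,P,Y): not NE [P1→B gives 6>5; P3→X gives 4>2]
(A,P,Z): not NE [P1→D gives 9>5; P3→X gives 4>1]
(A,Q,X): not NE [P1→D gives 7>3; P2→R gives 9>0]
(A,Q,Y): not NE [P2→S gives 7>5; P3→X gives 8>5]
(A,Q,Z): not NE [P1→C gives 10>2; P2→P gives 8>7; P3→X gives 8>5]
(A,R,X): not NE [P1→C gives 9>2; P3→Z gives 7>1]
(A,R,Y): not NE [P1→C gives 7>2; P3→Z gives 7>4]
(A,R,Z): not NE [P1→C gives 8>4; P2→P gives 8>7]
(A,S,X): not NE [P1→D gives 9>0; P2→R gives 9>7]
(A,S,Y): not NE [P3→X gives 9>4]
(A,S,Z): not NE [P1→C gives 6>4; P2→P gives 8>6; P3→X gives 9>1]
(B,P,X): not NE [P2→R gives 6>5; P3→Z gives 9>5]
(B,P,Y): not NE [P3→Z gives 9>7]
(B,P,Z): not NE [P2→Q gives 8>2]
(B,Q,X): not NE [P1→D gives 7>2; P2→R gives 6>5; P3→Y gives 5>1]
(B,Q,Y): not NE [P1→D gives 8>3]
(B,Q,Z): not NE [P1→C gives 10>9; P3→Y gives 5>0]
(B,R,X): not NE [P1→C gives 9>0]
(B,R,Y): not NE [P1→C gives 7>4; P2→Q gives 9>0; P3→X gives 6>1]
(B,R,Z): not NE [P1→C gives 8>7; P2→Q gives 8>4; P3→X gives 6>4]
(B,S,X): not NE [P2→R gives 6>0]
(B,S,Y): not NE [P1→A gives 6>1; P2→Q gives 9>3; P3→X gives 5>2]
(B,S,Z): not NE [P1→C gives 6>3; P2→Q gives 8>4; P3→X gives 5>2]
(C,P,X): not NE [P1→B gives 8>3]
(C,P,Y): not NE [P1→B gives 6>3; P2→Q gives 6>1; P3→X gives 12>3]
(C,P,Z): not NE [P2→Q gives 7>5; P3→X gives 12>9]
(C,Q,X): not NE [P1→D gives 7>4; P2→P gives 6>3; P3→Z gives 9>7]
(C,Q,Y): not NE [P1→D gives 8>4; P3→Z gives 9>7]
(C,Q,Z): NE
(C,R,X): not NE [P2→P gives 6>2; P3→Y gives 8>1]
(C,R,Y): not NE [P2→Q gives 6>1]
(C,R,Z): not NE [P2→Q gives 7>0; P3→Y gives 8>0]
(C,S,X): not NE [P1→D gives 9>5; P2→P gives 6>2]
(C,S,Y): not NE [P1→A gives 6>2; P2→Q gives 6>4; P3→X gives 4>3]
(C,S,Z): not NE [P2→Q gives 7>3; P3→X gives 4>2]
(D,P,X): not NE [P1→B gives 8>4; P2→Q gives 8>2]
(D,P,Y): not NE [P1→B gives 6>1; P2→Q gives 3>2; P3→X gives 5>3]
(D,P,Z): not NE [P2→R gives 7>6; P3→X gives 5>2]
(D,Q,X): not NE [P3→Z gives 7>0]
(D,Q,Y): not NE [P3→Z gives 7>5]
(D,Q,Z): not NE [P1→C gives 10>9; P2→R gives 7>4]
(D,R,X): not NE [P1→C gives 9>3; P2→Q gives 8>4]
(D,R,Y): not NE [P1→C gives 7>1; P2→Q gives 3>1; P3→X gives 7>6]
(D,R,Z): not NE [P1→C gives 8>6; P3→X gives 7>4]
(D,S,X): not NE [P2→Q gives 8>2; P3→Y gives 4>3]
(D,S,Y): not NE [P1→A gives 6>4; P2→Q gives 3>2]
(D,S,Z): not NE [P1→C gives 6>3; P2→R gives 7>0; P3→Y gives 4>1]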